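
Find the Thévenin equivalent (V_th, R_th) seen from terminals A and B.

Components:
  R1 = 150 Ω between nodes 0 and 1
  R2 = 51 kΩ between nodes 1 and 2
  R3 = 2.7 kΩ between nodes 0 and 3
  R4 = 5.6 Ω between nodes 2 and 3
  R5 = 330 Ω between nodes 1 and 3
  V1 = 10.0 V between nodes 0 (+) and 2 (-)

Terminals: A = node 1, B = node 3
Step 1 — V_th is the open-circuit voltage V_A - V_B (nothing connected across the terminals).
Nodal analysis, taking node 2 as the 0 V reference.
Source V1 fixes V_0 = 10 V.
KCL at each unknown node (sum of currents leaving = 0; resistances in Ω):
  Node 1: (V_1 - 10)/150 + (V_1 - 0)/51000 + (V_1 - V_3)/330 = 0
  Node 3: (V_3 - 10)/2700 + (V_3 - 0)/5.6 + (V_3 - V_1)/330 = 0
Collecting terms (coefficients in siemens):
  0.009717·V_1 - 0.00303·V_3 = 0.06667
  0.182·V_3 - 0.00303·V_1 = 0.003704
Determinant D = (0.009717)(0.182) - (-0.00303)(-0.00303) = 0.001759
V_1 = [(0.06667)(0.182) - (-0.00303)(0.003704)]/D = 6.903 V
V_3 = [(0.009717)(0.003704) - (0.06667)(-0.00303)]/D = 0.1353 V
V_th = V_1 - V_3 = 6.903 - 0.1353 = 6.768 V
Step 2 — R_th: zero the source — replace V1 by a short circuit (node 2 merges into node 0) — and find the resistance seen between A (node 1) and B (node 3).
Reduce the network between node 1 (A) and node 3 (B) by series/parallel combination:
  Rp1 = R1 ‖ R2 (parallel, both between nodes 0 and 1) = 1/(1/150 + 1/51000) = 149.6 Ω
  Rp2 = R3 ‖ R4 (parallel, both between nodes 0 and 3) = 1/(1/2700 + 1/5.6) = 5.588 Ω
  Rs1 = Rp1 + Rp2 (series, joined only at node 0) = 149.6 + 5.588 = 155.1 Ω
  Rp3 = R5 ‖ Rs1 (parallel, both between nodes 1 and 3) = 1/(1/330 + 1/155.1) = 105.5 Ω
R_th = 105.5 Ω

Final answer: V_th = 6.768 V, R_th = 105.5 Ω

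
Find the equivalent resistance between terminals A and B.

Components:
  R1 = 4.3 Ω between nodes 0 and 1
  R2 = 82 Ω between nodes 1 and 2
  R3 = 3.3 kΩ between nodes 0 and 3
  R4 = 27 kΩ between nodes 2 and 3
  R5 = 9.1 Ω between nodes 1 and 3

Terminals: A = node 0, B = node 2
The network is not a plain series/parallel combination. Inject a 1 A test current into terminal A (node 0) and return it from terminal B (node 2); then R_eq = V_A / (1 A).
Nodal analysis, taking node 2 as the 0 V reference.
Current source I_test pushes 1 A into node 0 and draws it out of node 2.
KCL at each unknown node (sum of currents leaving = 0; resistances in Ω):
  Node 0: (V_0 - V_1)/4.3 + (V_0 - V_3)/3300 - 1 = 0
  Node 1: (V_1 - V_0)/4.3 + (V_1 - 0)/82 + (V_1 - V_3)/9.1 = 0
  Node 3: (V_3 - V_0)/3300 + (V_3 - V_1)/9.1 + (V_3 - 0)/27000 = 0
Collecting terms (coefficients in siemens):
  0.2329·V_0 - 0.2326·V_1 - 0.000303·V_3 = 1
  0.3546·V_1 - 0.2326·V_0 - 0.1099·V_3 = 0
  0.1102·V_3 - 0.000303·V_0 - 0.1099·V_1 = 0
Solving these 3 simultaneous equations (Gaussian elimination) gives:
  V_0 = 86.05 V, V_1 = 81.75 V, V_3 = 81.74 V
R_eq = V_0 / 1 A = 86.05 Ω

Final answer: 86.05 Ω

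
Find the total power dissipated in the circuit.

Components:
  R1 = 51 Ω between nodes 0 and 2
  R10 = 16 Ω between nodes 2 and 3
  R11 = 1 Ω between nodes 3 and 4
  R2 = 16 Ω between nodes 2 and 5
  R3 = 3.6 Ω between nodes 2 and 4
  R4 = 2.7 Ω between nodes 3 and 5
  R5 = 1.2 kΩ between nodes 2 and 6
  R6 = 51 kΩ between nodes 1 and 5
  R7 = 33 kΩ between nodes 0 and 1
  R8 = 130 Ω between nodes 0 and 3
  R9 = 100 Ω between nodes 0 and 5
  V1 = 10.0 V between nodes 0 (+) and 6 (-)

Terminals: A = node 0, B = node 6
Nodal analysis, taking node 6 as the 0 V reference.
Source V1 fixes V_0 = 10 V.
KCL at each unknown node (sum of currents leaving = 0; resistances in Ω):
  Node 1: (V_1 - V_5)/51000 + (V_1 - 10)/33000 = 0
  Node 2: (V_2 - 10)/51 + (V_2 - V_5)/16 + (V_2 - V_4)/3.6 + (V_2 - 0)/1200 + (V_2 - V_3)/16 = 0
  Node 3: (V_3 - V_5)/2.7 + (V_3 - 10)/130 + (V_3 - V_2)/16 + (V_3 - V_4)/1 = 0
  Node 4: (V_4 - V_2)/3.6 + (V_4 - V_3)/1 = 0
  Node 5: (V_5 - V_2)/16 + (V_5 - V_3)/2.7 + (V_5 - V_1)/51000 + (V_5 - 10)/100 = 0
Collecting terms (coefficients in siemens):
  0.00004991·V_1 - 0.00001961·V_5 = 0.000303
  0.4232·V_2 - 0.0625·V_3 - 0.2778·V_4 - 0.0625·V_5 = 0.1961
  1.441·V_3 - 0.0625·V_2 - 1·V_4 - 0.3704·V_5 = 0.07692
  1.278·V_4 - 0.2778·V_2 - 1·V_3 = 0
  0.4429·V_5 - 0.00001961·V_1 - 0.0625·V_2 - 0.3704·V_3 = 0.1
Solving these 5 simultaneous equations (Gaussian elimination) gives:
  V_1 = 9.917 V, V_2 = 9.776 V, V_3 = 9.786 V, V_4 = 9.784 V
  V_5 = 9.79 V
Power in each resistor, P = (ΔV)²/R:
  P_R1 = (10 - 9.776)²/51 = 0.0009851 W
  P_R2 = (9.776 - 9.79)²/16 = 0.00001176 W
  P_R3 = (9.776 - 9.784)²/3.6 = 0.00001819 W
  P_R4 = (9.786 - 9.79)²/2.7 = 0.000004216 W
  P_R5 = (9.776 - 0)²/1200 = 0.07964 W
  P_R6 = (9.917 - 9.79)²/51000 = 0.0000003201 W
  P_R7 = (10 - 9.917)²/33000 = 0.0000002071 W
  P_R8 = (10 - 9.786)²/130 = 0.0003516 W
  P_R9 = (10 - 9.79)²/100 = 0.0004428 W
  P_R10 = (9.776 - 9.786)²/16 = 0.000006683 W
  P_R11 = (9.786 - 9.784)²/1 = 0.000005054 W
P_total = P_R1 + P_R2 + P_R3 + P_R4 + P_R5 + P_R6 + P_R7 + P_R8 + P_R9 + P_R10 + P_R11 = 0.08147 W

Final answer: 0.08147 W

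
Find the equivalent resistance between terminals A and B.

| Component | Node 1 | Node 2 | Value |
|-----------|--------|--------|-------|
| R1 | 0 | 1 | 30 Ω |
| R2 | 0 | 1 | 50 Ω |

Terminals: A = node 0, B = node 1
Reduce the network between node 0 (A) and node 1 (B) by series/parallel combination:
  Rp1 = R1 ‖ R2 (parallel, both between nodes 0 and 1) = 1/(1/30 + 1/50) = 18.75 Ω
R_eq = 18.75 Ω

Final answer: 18.75 Ω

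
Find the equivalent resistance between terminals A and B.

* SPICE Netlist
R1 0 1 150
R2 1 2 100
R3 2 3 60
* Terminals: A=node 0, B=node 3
Reduce the network between node 0 (A) and node 3 (B) by series/parallel combination:
  Rs1 = R1 + R2 (series, joined only at node 1) = 150 + 100 = 250 Ω
  Rs2 = R3 + Rs1 (series, joined only at node 2) = 60 + 250 = 310 Ω
R_eq = 310 Ω

Final answer: 310 Ω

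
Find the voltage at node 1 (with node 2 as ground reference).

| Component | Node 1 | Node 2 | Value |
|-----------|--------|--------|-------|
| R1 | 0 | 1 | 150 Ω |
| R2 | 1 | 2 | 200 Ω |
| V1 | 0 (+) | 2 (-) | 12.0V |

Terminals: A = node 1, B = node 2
Nodal analysis, taking node 2 as the 0 V reference.
Source V1 fixes V_0 = 12 V.
KCL at each unknown node (sum of currents leaving = 0; resistances in Ω):
  Node 1: (V_1 - 12)/150 + (V_1 - 0)/200 = 0
Collecting terms: 0.01167 × V_1 = 0.08  =>  V_1 = 6.857 V
The requested potential is V_1 = 6.857 V.

Final answer: V_1 = 6.857 V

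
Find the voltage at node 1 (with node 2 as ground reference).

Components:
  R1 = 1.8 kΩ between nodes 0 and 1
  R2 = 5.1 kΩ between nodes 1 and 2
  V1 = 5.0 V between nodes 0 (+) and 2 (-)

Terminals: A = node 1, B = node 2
Nodal analysis, taking node 2 as the 0 V reference.
Source V1 fixes V_0 = 5 V.
KCL at each unknown node (sum of currents leaving = 0; resistances in Ω):
  Node 1: (V_1 - 5)/1800 + (V_1 - 0)/5100 = 0
Collecting terms: 0.0007516 × V_1 = 0.002778  =>  V_1 = 3.696 V
The requested potential is V_1 = 3.696 V.

Final answer: V_1 = 3.696 V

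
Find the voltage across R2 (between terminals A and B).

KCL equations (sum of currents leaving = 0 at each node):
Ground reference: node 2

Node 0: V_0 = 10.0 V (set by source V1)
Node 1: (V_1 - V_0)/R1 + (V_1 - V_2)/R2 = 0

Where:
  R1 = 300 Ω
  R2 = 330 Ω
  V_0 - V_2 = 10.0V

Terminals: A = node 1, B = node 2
R1 and R2 are in series across V1 (node 0 → node 1 → node 2), and the output A–B is taken across R2, so this is a voltage divider.
Series current: I = V1/(R1 + R2) = 10/(300 + 330) = 10/630 = 0.01587 A
V_R2 = I × R2 = V1 × R2/(R1 + R2) = 10 × 330/630 = 5.238 V

Final answer: 5.238 V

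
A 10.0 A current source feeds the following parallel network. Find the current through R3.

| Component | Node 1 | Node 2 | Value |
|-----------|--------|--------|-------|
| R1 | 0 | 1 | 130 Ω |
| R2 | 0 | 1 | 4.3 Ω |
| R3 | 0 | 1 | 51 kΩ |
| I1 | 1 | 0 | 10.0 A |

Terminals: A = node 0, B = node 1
All resistors sit directly between nodes 0 and 1, so they are in parallel and share one voltage V; the full source current 10 A splits among them.
1/R_par = 1/130 + 1/4.3 + 1/51000 = 0.2403 S  =>  R_par = 4.162 Ω
V = I × R_par = 10 × 4.162 = 41.62 V
I_R3 = V/R3 = 41.62/51000 = 0.0008161 A

Final answer: 0.0008161 A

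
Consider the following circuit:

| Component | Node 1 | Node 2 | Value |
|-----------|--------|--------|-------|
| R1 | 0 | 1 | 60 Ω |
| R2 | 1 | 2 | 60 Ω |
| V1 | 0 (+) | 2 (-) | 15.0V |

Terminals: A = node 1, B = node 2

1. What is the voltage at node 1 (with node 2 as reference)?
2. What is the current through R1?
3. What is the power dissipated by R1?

Nodal analysis, taking node 2 as the 0 V reference.
Source V1 fixes V_0 = 15 V.
KCL at each unknown node (sum of currents leaving = 0; resistances in Ω):
  Node 1: (V_1 - 15)/60 + (V_1 - 0)/60 = 0
Collecting terms: 0.03333 × V_1 = 0.25  =>  V_1 = 7.5 V
Part 1:
  Read off the nodal solution: V_1 = 7.5 V
Part 2:
  I_R1 = (V_0 - V_1)/R1 = (15 - 7.5)/60 = 0.125 A
  Magnitude: I_R1 = 0.125 A
Part 3:
  I_R1 = (V_0 - V_1)/R1 = (15 - 7.5)/60 = 0.125 A
  P_R1 = I_R1² × R1 = (0.125)² × 60 = 0.9375 W

Final answers:
1. V_1 = 7.5 V
2. I_R1 = 0.125 A
3. P_R1 = 0.9375 W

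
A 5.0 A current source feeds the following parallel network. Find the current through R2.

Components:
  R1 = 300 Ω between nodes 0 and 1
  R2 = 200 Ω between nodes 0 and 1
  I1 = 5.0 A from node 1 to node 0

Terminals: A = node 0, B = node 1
All resistors sit directly between nodes 0 and 1, so they are in parallel and share one voltage V; the full source current 5 A splits among them.
1/R_par = 1/300 + 1/200 = 0.008333 S  =>  R_par = 120 Ω
V = I × R_par = 5 × 120 = 600 V
I_R2 = V/R2 = 600/200 = 3 A

Final answer: 3 A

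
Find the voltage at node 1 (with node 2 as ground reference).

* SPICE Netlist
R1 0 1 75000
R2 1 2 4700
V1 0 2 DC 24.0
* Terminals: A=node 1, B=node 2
Nodal analysis, taking node 2 as the 0 V reference.
Source V1 fixes V_0 = 24 V.
KCL at each unknown node (sum of currents leaving = 0; resistances in Ω):
  Node 1: (V_1 - 24)/75000 + (V_1 - 0)/4700 = 0
Collecting terms: 0.0002261 × V_1 = 0.00032  =>  V_1 = 1.415 V
The requested potential is V_1 = 1.415 V.

Final answer: V_1 = 1.415 V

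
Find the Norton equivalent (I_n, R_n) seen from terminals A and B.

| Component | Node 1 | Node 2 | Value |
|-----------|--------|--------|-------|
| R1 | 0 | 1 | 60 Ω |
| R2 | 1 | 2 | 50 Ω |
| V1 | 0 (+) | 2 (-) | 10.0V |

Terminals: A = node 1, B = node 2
Find the Thévenin equivalent first; then I_n = V_th/R_th and R_n = R_th.
Step 1 — V_th is the open-circuit voltage V_A - V_B (nothing connected across the terminals).
Nodal analysis, taking node 2 as the 0 V reference.
Source V1 fixes V_0 = 10 V.
KCL at each unknown node (sum of currents leaving = 0; resistances in Ω):
  Node 1: (V_1 - 10)/60 + (V_1 - 0)/50 = 0
Collecting terms: 0.03667 × V_1 = 0.1667  =>  V_1 = 4.545 V
V_th = V_1 - V_2 = 4.545 - 0 = 4.545 V
Step 2 — R_th: zero the source — replace V1 by a short circuit (node 2 merges into node 0) — and find the resistance seen between A (node 1) and B (node 0).
Reduce the network between node 1 (A) and node 0 (B) by series/parallel combination:
  Rp1 = R1 ‖ R2 (parallel, both between nodes 0 and 1) = 1/(1/60 + 1/50) = 27.27 Ω
R_th = 27.27 Ω
I_n = V_th/R_th = 4.545/27.27 = 0.1667 A, and R_n = R_th = 27.27 Ω

Final answer: I_n = 0.1667 A, R_n = 27.27 Ω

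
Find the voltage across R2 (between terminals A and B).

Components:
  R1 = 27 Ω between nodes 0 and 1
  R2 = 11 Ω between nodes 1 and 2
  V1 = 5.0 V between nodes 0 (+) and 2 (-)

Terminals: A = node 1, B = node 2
R1 and R2 are in series across V1 (node 0 → node 1 → node 2), and the output A–B is taken across R2, so this is a voltage divider.
Series current: I = V1/(R1 + R2) = 5/(27 + 11) = 5/38 = 0.1316 A
V_R2 = I × R2 = V1 × R2/(R1 + R2) = 5 × 11/38 = 1.447 V

Final answer: 1.447 V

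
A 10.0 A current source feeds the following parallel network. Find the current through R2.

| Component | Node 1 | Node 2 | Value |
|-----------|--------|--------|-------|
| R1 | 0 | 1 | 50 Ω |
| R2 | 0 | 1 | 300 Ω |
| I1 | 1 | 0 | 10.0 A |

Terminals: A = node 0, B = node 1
All resistors sit directly between nodes 0 and 1, so they are in parallel and share one voltage V; the full source current 10 A splits among them.
1/R_par = 1/50 + 1/300 = 0.02333 S  =>  R_par = 42.86 Ω
V = I × R_par = 10 × 42.86 = 428.6 V
I_R2 = V/R2 = 428.6/300 = 1.429 A

Final answer: 1.429 A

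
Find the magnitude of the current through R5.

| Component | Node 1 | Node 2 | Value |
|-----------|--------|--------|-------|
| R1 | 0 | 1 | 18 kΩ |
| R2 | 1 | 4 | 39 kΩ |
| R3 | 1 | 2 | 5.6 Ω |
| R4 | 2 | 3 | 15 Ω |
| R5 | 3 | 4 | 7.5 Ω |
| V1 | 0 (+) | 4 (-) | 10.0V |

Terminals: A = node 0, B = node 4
Nodal analysis, taking node 4 as the 0 V reference.
Source V1 fixes V_0 = 10 V.
KCL at each unknown node (sum of currents leaving = 0; resistances in Ω):
  Node 1: (V_1 - 10)/18000 + (V_1 - 0)/39000 + (V_1 - V_2)/5.6 = 0
  Node 2: (V_2 - V_1)/5.6 + (V_2 - V_3)/15 = 0
  Node 3: (V_3 - V_2)/15 + (V_3 - 0)/7.5 = 0
Collecting terms (coefficients in siemens):
  0.1787·V_1 - 0.1786·V_2 = 0.0005556
  0.2452·V_2 - 0.1786·V_1 - 0.06667·V_3 = 0
  0.2·V_3 - 0.06667·V_2 = 0
Solving these 3 simultaneous equations (Gaussian elimination) gives:
  V_1 = 0.01558 V, V_2 = 0.01247 V, V_3 = 0.004157 V
I_R5 = (V_3 - V_4)/R5 = (0.004157 - 0)/7.5 = 0.0005543 A
|I_R5| = 0.0005543 A

Final answer: |I_R5| = 0.0005543 A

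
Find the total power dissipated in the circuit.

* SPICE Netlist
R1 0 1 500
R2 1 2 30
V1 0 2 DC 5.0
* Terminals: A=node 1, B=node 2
Nodal analysis, taking node 2 as the 0 V reference.
Source V1 fixes V_0 = 5 V.
KCL at each unknown node (sum of currents leaving = 0; resistances in Ω):
  Node 1: (V_1 - 5)/500 + (V_1 - 0)/30 = 0
Collecting terms: 0.03533 × V_1 = 0.01  =>  V_1 = 0.283 V
Power in each resistor, P = (ΔV)²/R:
  P_R1 = (5 - 0.283)²/500 = 0.0445 W
  P_R2 = (0.283 - 0)²/30 = 0.00267 W
P_total = P_R1 + P_R2 = 0.04717 W

Final answer: 0.04717 W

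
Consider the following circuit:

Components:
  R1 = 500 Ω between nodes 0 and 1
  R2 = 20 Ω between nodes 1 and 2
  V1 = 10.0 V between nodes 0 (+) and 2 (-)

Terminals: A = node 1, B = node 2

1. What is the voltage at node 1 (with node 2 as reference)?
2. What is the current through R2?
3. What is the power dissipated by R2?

Nodal analysis, taking node 2 as the 0 V reference.
Source V1 fixes V_0 = 10 V.
KCL at each unknown node (sum of currents leaving = 0; resistances in Ω):
  Node 1: (V_1 - 10)/500 + (V_1 - 0)/20 = 0
Collecting terms: 0.052 × V_1 = 0.02  =>  V_1 = 0.3846 V
Part 1:
  Read off the nodal solution: V_1 = 0.3846 V
Part 2:
  I_R2 = (V_1 - V_2)/R2 = (0.3846 - 0)/20 = 0.01923 A
  Magnitude: I_R2 = 0.01923 A
Part 3:
  I_R2 = (V_1 - V_2)/R2 = (0.3846 - 0)/20 = 0.01923 A
  P_R2 = I_R2² × R2 = (0.01923)² × 20 = 0.007396 W

Final answers:
1. V_1 = 0.3846 V
2. I_R2 = 0.01923 A
3. P_R2 = 0.007396 W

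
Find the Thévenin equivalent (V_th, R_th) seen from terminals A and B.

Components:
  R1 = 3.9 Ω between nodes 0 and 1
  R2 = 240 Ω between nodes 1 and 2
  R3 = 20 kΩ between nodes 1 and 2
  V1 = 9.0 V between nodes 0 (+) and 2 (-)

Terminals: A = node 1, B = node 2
Step 1 — V_th is the open-circuit voltage V_A - V_B (nothing connected across the terminals).
Nodal analysis, taking node 2 as the 0 V reference.
Source V1 fixes V_0 = 9 V.
KCL at each unknown node (sum of currents leaving = 0; resistances in Ω):
  Node 1: (V_1 - 9)/3.9 + (V_1 - 0)/240 + (V_1 - 0)/20000 = 0
Collecting terms: 0.2606 × V_1 = 2.308  =>  V_1 = 8.854 V
V_th = V_1 - V_2 = 8.854 - 0 = 8.854 V
Step 2 — R_th: zero the source — replace V1 by a short circuit (node 2 merges into node 0) — and find the resistance seen between A (node 1) and B (node 0).
Reduce the network between node 1 (A) and node 0 (B) by series/parallel combination:
  Rp1 = R1 ‖ R2 ‖ R3 (parallel, all between nodes 0 and 1) = 1/(1/3.9 + 1/240 + 1/20000) = 3.837 Ω
R_th = 3.837 Ω

Final answer: V_th = 8.854 V, R_th = 3.837 Ω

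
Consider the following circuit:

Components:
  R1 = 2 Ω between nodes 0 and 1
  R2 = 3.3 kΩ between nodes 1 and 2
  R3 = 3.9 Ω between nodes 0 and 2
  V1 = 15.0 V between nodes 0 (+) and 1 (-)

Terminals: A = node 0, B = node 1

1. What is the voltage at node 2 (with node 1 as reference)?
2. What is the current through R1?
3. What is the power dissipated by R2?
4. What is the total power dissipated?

Nodal analysis, taking node 1 as the 0 V reference.
Source V1 fixes V_0 = 15 V.
KCL at each unknown node (sum of currents leaving = 0; resistances in Ω):
  Node 2: (V_2 - 0)/3300 + (V_2 - 15)/3.9 = 0
Collecting terms: 0.2567 × V_2 = 3.846  =>  V_2 = 14.98 V
Part 1:
  Read off the nodal solution: V_2 = 14.98 V
Part 2:
  I_R1 = (V_0 - V_1)/R1 = (15 - 0)/2 = 7.5 A
  Magnitude: I_R1 = 7.5 A
Part 3:
  I_R2 = (V_1 - V_2)/R2 = (0 - 14.98)/3300 = -0.00454 A
  P_R2 = I_R2² × R2 = (-0.00454)² × 3300 = 0.06802 W
Part 4:
  Power in each resistor, P = (ΔV)²/R:
    P_R1 = (15 - 0)²/2 = 112.5 W
    P_R2 = (0 - 14.98)²/3300 = 0.06802 W
    P_R3 = (15 - 14.98)²/3.9 = 0.00008039 W
  P_total = P_R1 + P_R2 + P_R3 = 112.6 W

Final answers:
1. V_2 = 14.98 V
2. I_R1 = 7.5 A
3. P_R2 = 0.06802 W
4. P_total = 112.6 W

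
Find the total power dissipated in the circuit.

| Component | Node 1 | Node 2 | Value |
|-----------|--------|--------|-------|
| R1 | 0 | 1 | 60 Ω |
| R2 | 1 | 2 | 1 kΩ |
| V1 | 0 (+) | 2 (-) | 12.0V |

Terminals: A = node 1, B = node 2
Nodal analysis, taking node 2 as the 0 V reference.
Source V1 fixes V_0 = 12 V.
KCL at each unknown node (sum of currents leaving = 0; resistances in Ω):
  Node 1: (V_1 - 12)/60 + (V_1 - 0)/1000 = 0
Collecting terms: 0.01767 × V_1 = 0.2  =>  V_1 = 11.32 V
Power in each resistor, P = (ΔV)²/R:
  P_R1 = (12 - 11.32)²/60 = 0.00769 W
  P_R2 = (11.32 - 0)²/1000 = 0.1282 W
P_total = P_R1 + P_R2 = 0.1358 W

Final answer: 0.1358 W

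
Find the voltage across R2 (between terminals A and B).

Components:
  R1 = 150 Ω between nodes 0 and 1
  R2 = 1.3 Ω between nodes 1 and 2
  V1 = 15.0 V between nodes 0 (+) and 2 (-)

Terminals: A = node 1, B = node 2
R1 and R2 are in series across V1 (node 0 → node 1 → node 2), and the output A–B is taken across R2, so this is a voltage divider.
Series current: I = V1/(R1 + R2) = 15/(150 + 1.3) = 15/151.3 = 0.09914 A
V_R2 = I × R2 = V1 × R2/(R1 + R2) = 15 × 1.3/151.3 = 0.1289 V

Final answer: 0.1289 V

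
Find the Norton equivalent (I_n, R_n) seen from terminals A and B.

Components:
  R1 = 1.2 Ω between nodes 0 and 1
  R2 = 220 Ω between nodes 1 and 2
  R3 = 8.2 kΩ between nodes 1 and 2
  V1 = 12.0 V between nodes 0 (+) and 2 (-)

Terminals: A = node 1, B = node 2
Find the Thévenin equivalent first; then I_n = V_th/R_th and R_n = R_th.
Step 1 — V_th is the open-circuit voltage V_A - V_B (nothing connected across the terminals).
Nodal analysis, taking node 2 as the 0 V reference.
Source V1 fixes V_0 = 12 V.
KCL at each unknown node (sum of currents leaving = 0; resistances in Ω):
  Node 1: (V_1 - 12)/1.2 + (V_1 - 0)/220 + (V_1 - 0)/8200 = 0
Collecting terms: 0.838 × V_1 = 10  =>  V_1 = 11.93 V
V_th = V_1 - V_2 = 11.93 - 0 = 11.93 V
Step 2 — R_th: zero the source — replace V1 by a short circuit (node 2 merges into node 0) — and find the resistance seen between A (node 1) and B (node 0).
Reduce the network between node 1 (A) and node 0 (B) by series/parallel combination:
  Rp1 = R1 ‖ R2 ‖ R3 (parallel, all between nodes 0 and 1) = 1/(1/1.2 + 1/220 + 1/8200) = 1.193 Ω
R_th = 1.193 Ω
I_n = V_th/R_th = 11.93/1.193 = 10 A, and R_n = R_th = 1.193 Ω

Final answer: I_n = 10 A, R_n = 1.193 Ω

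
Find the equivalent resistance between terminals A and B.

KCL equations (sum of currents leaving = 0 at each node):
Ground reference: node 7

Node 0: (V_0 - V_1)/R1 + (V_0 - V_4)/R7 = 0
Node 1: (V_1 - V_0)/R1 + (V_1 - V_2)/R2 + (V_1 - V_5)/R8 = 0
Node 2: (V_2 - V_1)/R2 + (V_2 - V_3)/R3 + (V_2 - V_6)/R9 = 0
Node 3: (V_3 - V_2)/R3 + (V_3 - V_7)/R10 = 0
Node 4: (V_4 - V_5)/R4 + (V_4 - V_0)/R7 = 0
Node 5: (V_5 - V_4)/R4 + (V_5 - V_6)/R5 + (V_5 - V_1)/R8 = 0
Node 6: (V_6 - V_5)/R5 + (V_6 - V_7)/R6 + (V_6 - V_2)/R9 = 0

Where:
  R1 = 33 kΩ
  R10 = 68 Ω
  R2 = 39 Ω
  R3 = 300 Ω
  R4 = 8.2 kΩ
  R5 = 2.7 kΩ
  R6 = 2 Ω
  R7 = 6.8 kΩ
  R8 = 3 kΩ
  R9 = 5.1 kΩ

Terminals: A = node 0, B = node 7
The network is not a plain series/parallel combination. Inject a 1 A test current into terminal A (node 0) and return it from terminal B (node 7); then R_eq = V_A / (1 A).
Nodal analysis, taking node 7 as the 0 V reference.
Current source I_test pushes 1 A into node 0 and draws it out of node 7.
KCL at each unknown node (sum of currents leaving = 0; resistances in Ω):
  Node 0: (V_0 - V_1)/33000 + (V_0 - V_4)/6800 - 1 = 0
  Node 1: (V_1 - V_0)/33000 + (V_1 - V_2)/39 + (V_1 - V_5)/3000 = 0
  Node 2: (V_2 - V_1)/39 + (V_2 - V_3)/300 + (V_2 - V_6)/5100 = 0
  Node 3: (V_3 - V_2)/300 + (V_3 - 0)/68 = 0
  Node 4: (V_4 - V_0)/6800 + (V_4 - V_5)/8200 = 0
  Node 5: (V_5 - V_1)/3000 + (V_5 - V_4)/8200 + (V_5 - V_6)/2700 = 0
  Node 6: (V_6 - V_2)/5100 + (V_6 - V_5)/2700 + (V_6 - 0)/2 = 0
Collecting terms (coefficients in siemens):
  0.0001774·V_0 - 0.0000303·V_1 - 0.0001471·V_4 = 1
  0.026·V_1 - 0.0000303·V_0 - 0.02564·V_2 - 0.0003333·V_5 = 0
  0.02917·V_2 - 0.02564·V_1 - 0.003333·V_3 - 0.0001961·V_6 = 0
  0.01804·V_3 - 0.003333·V_2 = 0
  0.000269·V_4 - 0.0001471·V_0 - 0.000122·V_5 = 0
  0.0008257·V_5 - 0.0003333·V_1 - 0.000122·V_4 - 0.0003704·V_6 = 0
  0.5006·V_6 - 0.0001961·V_2 - 0.0003704·V_5 = 0
Solving these 7 simultaneous equations (Gaussian elimination) gives:
  V_0 = 11120 V, V_1 = 232 V, V_2 = 208.3 V, V_3 = 38.49 V
  V_4 = 6558 V, V_5 = 1063 V, V_6 = 0.8679 V
R_eq = V_0 / 1 A = 11120 Ω = 11.12 kΩ

Final answer: 11.12 kΩ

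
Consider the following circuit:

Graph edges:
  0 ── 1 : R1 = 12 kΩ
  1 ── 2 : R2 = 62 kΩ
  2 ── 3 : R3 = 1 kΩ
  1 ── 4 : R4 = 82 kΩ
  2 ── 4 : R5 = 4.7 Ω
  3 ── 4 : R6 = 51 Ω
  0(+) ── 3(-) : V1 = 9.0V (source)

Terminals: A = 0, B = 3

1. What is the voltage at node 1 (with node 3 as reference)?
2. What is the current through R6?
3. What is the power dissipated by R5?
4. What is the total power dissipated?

Nodal analysis, taking node 3 as the 0 V reference.
Source V1 fixes V_0 = 9 V.
KCL at each unknown node (sum of currents leaving = 0; resistances in Ω):
  Node 1: (V_1 - 9)/12000 + (V_1 - V_2)/62000 + (V_1 - V_4)/82000 = 0
  Node 2: (V_2 - V_1)/62000 + (V_2 - 0)/1000 + (V_2 - V_4)/4.7 = 0
  Node 4: (V_4 - V_1)/82000 + (V_4 - V_2)/4.7 + (V_4 - 0)/51 = 0
Collecting terms (coefficients in siemens):
  0.0001117·V_1 - 0.00001613·V_2 - 0.0000122·V_4 = 0.00075
  0.2138·V_2 - 0.00001613·V_1 - 0.2128·V_4 = 0
  0.2324·V_4 - 0.0000122·V_1 - 0.2128·V_2 = 0
Solving these 3 simultaneous equations (Gaussian elimination) gives:
  V_1 = 6.719 V, V_2 = 0.009663 V, V_4 = 0.0092 V
Part 1:
  Read off the nodal solution: V_1 = 6.719 V
Part 2:
  I_R6 = (V_3 - V_4)/R6 = (0 - 0.0092)/51 = -0.0001804 A
  Magnitude: I_R6 = 0.0001804 A
Part 3:
  I_R5 = (V_2 - V_4)/R5 = (0.009663 - 0.0092)/4.7 = 0.00009856 A
  P_R5 = I_R5² × R5 = (0.00009856)² × 4.7 = 0.00000004565 W
Part 4:
  Power in each resistor, P = (ΔV)²/R:
    P_R1 = (9 - 6.719)²/12000 = 0.0004334 W
    P_R2 = (6.719 - 0.009663)²/62000 = 0.0007261 W
    P_R3 = (0.009663 - 0)²/1000 = 0.00000009338 W
    P_R4 = (6.719 - 0.0092)²/82000 = 0.0005491 W
    P_R5 = (0.009663 - 0.0092)²/4.7 = 0.00000004565 W
    P_R6 = (0 - 0.0092)²/51 = 0.00000166 W
  P_total = P_R1 + P_R2 + P_R3 + P_R4 + P_R5 + P_R6 = 0.00171 W

Final answers:
1. V_1 = 6.719 V
2. I_R6 = 0.0001804 A
3. P_R5 = 4.565e-08 W
4. P_total = 0.00171 W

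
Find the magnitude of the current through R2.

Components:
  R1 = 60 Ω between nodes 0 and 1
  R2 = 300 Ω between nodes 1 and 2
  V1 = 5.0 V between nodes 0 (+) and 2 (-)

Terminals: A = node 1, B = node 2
Nodal analysis, taking node 2 as the 0 V reference.
Source V1 fixes V_0 = 5 V.
KCL at each unknown node (sum of currents leaving = 0; resistances in Ω):
  Node 1: (V_1 - 5)/60 + (V_1 - 0)/300 = 0
Collecting terms: 0.02 × V_1 = 0.08333  =>  V_1 = 4.167 V
I_R2 = (V_1 - V_2)/R2 = (4.167 - 0)/300 = 0.01389 A
|I_R2| = 0.01389 A

Final answer: |I_R2| = 0.01389 A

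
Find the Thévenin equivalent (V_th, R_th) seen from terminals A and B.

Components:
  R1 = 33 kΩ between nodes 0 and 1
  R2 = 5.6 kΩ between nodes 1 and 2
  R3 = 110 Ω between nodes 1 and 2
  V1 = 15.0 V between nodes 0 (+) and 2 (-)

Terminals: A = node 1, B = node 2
Step 1 — V_th is the open-circuit voltage V_A - V_B (nothing connected across the terminals).
Nodal analysis, taking node 2 as the 0 V reference.
Source V1 fixes V_0 = 15 V.
KCL at each unknown node (sum of currents leaving = 0; resistances in Ω):
  Node 1: (V_1 - 15)/33000 + (V_1 - 0)/5600 + (V_1 - 0)/110 = 0
Collecting terms: 0.0093 × V_1 = 0.0004545  =>  V_1 = 0.04888 V
V_th = V_1 - V_2 = 0.04888 - 0 = 0.04888 V
Step 2 — R_th: zero the source — replace V1 by a short circuit (node 2 merges into node 0) — and find the resistance seen between A (node 1) and B (node 0).
Reduce the network between node 1 (A) and node 0 (B) by series/parallel combination:
  Rp1 = R1 ‖ R2 ‖ R3 (parallel, all between nodes 0 and 1) = 1/(1/33000 + 1/5600 + 1/110) = 107.5 Ω
R_th = 107.5 Ω

Final answer: V_th = 0.04888 V, R_th = 107.5 Ω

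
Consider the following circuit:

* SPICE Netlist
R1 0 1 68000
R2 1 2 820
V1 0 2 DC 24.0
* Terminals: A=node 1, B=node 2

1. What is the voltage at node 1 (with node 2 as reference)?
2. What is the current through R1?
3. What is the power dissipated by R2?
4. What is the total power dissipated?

Nodal analysis, taking node 2 as the 0 V reference.
Source V1 fixes V_0 = 24 V.
KCL at each unknown node (sum of currents leaving = 0; resistances in Ω):
  Node 1: (V_1 - 24)/68000 + (V_1 - 0)/820 = 0
Collecting terms: 0.001234 × V_1 = 0.0003529  =>  V_1 = 0.286 V
Part 1:
  Read off the nodal solution: V_1 = 0.286 V
Part 2:
  I_R1 = (V_0 - V_1)/R1 = (24 - 0.286)/68000 = 0.0003487 A
  Magnitude: I_R1 = 0.0003487 A
Part 3:
  I_R2 = (V_1 - V_2)/R2 = (0.286 - 0)/820 = 0.0003487 A
  P_R2 = I_R2² × R2 = (0.0003487)² × 820 = 0.00009973 W
Part 4:
  Power in each resistor, P = (ΔV)²/R:
    P_R1 = (24 - 0.286)²/68000 = 0.00827 W
    P_R2 = (0.286 - 0)²/820 = 0.00009973 W
  P_total = P_R1 + P_R2 = 0.00837 W

Final answers:
1. V_1 = 0.286 V
2. I_R1 = 0.0003487 A
3. P_R2 = 9.973e-05 W
4. P_total = 0.00837 W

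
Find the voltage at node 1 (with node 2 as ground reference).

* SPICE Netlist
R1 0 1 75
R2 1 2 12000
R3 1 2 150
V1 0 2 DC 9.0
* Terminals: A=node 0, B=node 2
Nodal analysis, taking node 2 as the 0 V reference.
Source V1 fixes V_0 = 9 V.
KCL at each unknown node (sum of currents leaving = 0; resistances in Ω):
  Node 1: (V_1 - 9)/75 + (V_1 - 0)/12000 + (V_1 - 0)/150 = 0
Collecting terms: 0.02008 × V_1 = 0.12  =>  V_1 = 5.975 V
The requested potential is V_1 = 5.975 V.

Final answer: V_1 = 5.975 V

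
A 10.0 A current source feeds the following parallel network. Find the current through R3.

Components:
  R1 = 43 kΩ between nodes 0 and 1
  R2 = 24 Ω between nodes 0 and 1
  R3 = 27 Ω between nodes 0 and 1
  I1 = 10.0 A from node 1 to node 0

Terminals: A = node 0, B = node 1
All resistors sit directly between nodes 0 and 1, so they are in parallel and share one voltage V; the full source current 10 A splits among them.
1/R_par = 1/43000 + 1/24 + 1/27 = 0.07873 S  =>  R_par = 12.7 Ω
V = I × R_par = 10 × 12.7 = 127 V
I_R3 = V/R3 = 127/27 = 4.704 A

Final answer: 4.704 A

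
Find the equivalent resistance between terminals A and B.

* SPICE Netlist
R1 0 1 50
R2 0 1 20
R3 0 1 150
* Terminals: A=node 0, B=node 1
Reduce the network between node 0 (A) and node 1 (B) by series/parallel combination:
  Rp1 = R1 ‖ R2 ‖ R3 (parallel, all between nodes 0 and 1) = 1/(1/50 + 1/20 + 1/150) = 13.04 Ω
R_eq = 13.04 Ω

Final answer: 13.04 Ω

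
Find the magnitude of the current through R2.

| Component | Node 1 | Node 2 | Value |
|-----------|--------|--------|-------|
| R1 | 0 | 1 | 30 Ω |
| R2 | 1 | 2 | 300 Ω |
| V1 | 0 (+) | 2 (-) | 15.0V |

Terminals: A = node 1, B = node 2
Nodal analysis, taking node 2 as the 0 V reference.
Source V1 fixes V_0 = 15 V.
KCL at each unknown node (sum of currents leaving = 0; resistances in Ω):
  Node 1: (V_1 - 15)/30 + (V_1 - 0)/300 = 0
Collecting terms: 0.03667 × V_1 = 0.5  =>  V_1 = 13.64 V
I_R2 = (V_1 - V_2)/R2 = (13.64 - 0)/300 = 0.04545 A
|I_R2| = 0.04545 A

Final answer: |I_R2| = 0.04545 A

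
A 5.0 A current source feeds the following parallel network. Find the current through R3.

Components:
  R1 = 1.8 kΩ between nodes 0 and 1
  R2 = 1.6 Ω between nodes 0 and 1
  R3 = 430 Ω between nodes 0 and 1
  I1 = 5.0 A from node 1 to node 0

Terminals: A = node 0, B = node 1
All resistors sit directly between nodes 0 and 1, so they are in parallel and share one voltage V; the full source current 5 A splits among them.
1/R_par = 1/1800 + 1/1.6 + 1/430 = 0.6279 S  =>  R_par = 1.593 Ω
V = I × R_par = 5 × 1.593 = 7.963 V
I_R3 = V/R3 = 7.963/430 = 0.01852 A

Final answer: 0.01852 A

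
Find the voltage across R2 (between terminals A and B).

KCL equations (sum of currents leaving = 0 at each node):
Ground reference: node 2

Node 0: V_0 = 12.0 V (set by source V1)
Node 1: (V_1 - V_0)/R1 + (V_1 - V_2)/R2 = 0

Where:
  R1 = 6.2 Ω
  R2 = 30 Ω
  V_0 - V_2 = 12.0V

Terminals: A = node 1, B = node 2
R1 and R2 are in series across V1 (node 0 → node 1 → node 2), and the output A–B is taken across R2, so this is a voltage divider.
Series current: I = V1/(R1 + R2) = 12/(6.2 + 30) = 12/36.2 = 0.3315 A
V_R2 = I × R2 = V1 × R2/(R1 + R2) = 12 × 30/36.2 = 9.945 V

Final answer: 9.945 V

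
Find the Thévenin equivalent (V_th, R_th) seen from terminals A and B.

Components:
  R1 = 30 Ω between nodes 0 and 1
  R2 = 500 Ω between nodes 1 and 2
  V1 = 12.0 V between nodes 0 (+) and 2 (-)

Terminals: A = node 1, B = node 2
Step 1 — V_th is the open-circuit voltage V_A - V_B (nothing connected across the terminals).
Nodal analysis, taking node 2 as the 0 V reference.
Source V1 fixes V_0 = 12 V.
KCL at each unknown node (sum of currents leaving = 0; resistances in Ω):
  Node 1: (V_1 - 12)/30 + (V_1 - 0)/500 = 0
Collecting terms: 0.03533 × V_1 = 0.4  =>  V_1 = 11.32 V
V_th = V_1 - V_2 = 11.32 - 0 = 11.32 V
Step 2 — R_th: zero the source — replace V1 by a short circuit (node 2 merges into node 0) — and find the resistance seen between A (node 1) and B (node 0).
Reduce the network between node 1 (A) and node 0 (B) by series/parallel combination:
  Rp1 = R1 ‖ R2 (parallel, both between nodes 0 and 1) = 1/(1/30 + 1/500) = 28.3 Ω
R_th = 28.3 Ω

Final answer: V_th = 11.32 V, R_th = 28.3 Ω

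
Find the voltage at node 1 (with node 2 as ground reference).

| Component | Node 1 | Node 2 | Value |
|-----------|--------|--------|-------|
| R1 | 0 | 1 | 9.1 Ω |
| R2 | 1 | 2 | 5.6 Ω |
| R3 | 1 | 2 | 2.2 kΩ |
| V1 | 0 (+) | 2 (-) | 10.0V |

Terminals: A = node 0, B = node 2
Nodal analysis, taking node 2 as the 0 V reference.
Source V1 fixes V_0 = 10 V.
KCL at each unknown node (sum of currents leaving = 0; resistances in Ω):
  Node 1: (V_1 - 10)/9.1 + (V_1 - 0)/5.6 + (V_1 - 0)/2200 = 0
Collecting terms: 0.2889 × V_1 = 1.099  =>  V_1 = 3.804 V
The requested potential is V_1 = 3.804 V.

Final answer: V_1 = 3.804 V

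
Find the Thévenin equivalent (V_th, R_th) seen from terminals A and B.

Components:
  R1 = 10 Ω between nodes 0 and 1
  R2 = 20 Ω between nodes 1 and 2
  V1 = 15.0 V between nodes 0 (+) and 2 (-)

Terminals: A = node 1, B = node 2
Step 1 — V_th is the open-circuit voltage V_A - V_B (nothing connected across the terminals).
Nodal analysis, taking node 2 as the 0 V reference.
Source V1 fixes V_0 = 15 V.
KCL at each unknown node (sum of currents leaving = 0; resistances in Ω):
  Node 1: (V_1 - 15)/10 + (V_1 - 0)/20 = 0
Collecting terms: 0.15 × V_1 = 1.5  =>  V_1 = 10 V
V_th = V_1 - V_2 = 10 - 0 = 10 V
Step 2 — R_th: zero the source — replace V1 by a short circuit (node 2 merges into node 0) — and find the resistance seen between A (node 1) and B (node 0).
Reduce the network between node 1 (A) and node 0 (B) by series/parallel combination:
  Rp1 = R1 ‖ R2 (parallel, both between nodes 0 and 1) = 1/(1/10 + 1/20) = 6.667 Ω
R_th = 6.667 Ω

Final answer: V_th = 10 V, R_th = 6.667 Ω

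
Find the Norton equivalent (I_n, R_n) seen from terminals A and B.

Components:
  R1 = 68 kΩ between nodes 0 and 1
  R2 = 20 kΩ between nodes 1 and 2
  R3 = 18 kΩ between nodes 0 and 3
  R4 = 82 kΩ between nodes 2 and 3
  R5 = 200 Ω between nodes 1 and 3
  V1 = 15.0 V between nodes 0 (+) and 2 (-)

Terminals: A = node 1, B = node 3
Find the Thévenin equivalent first; then I_n = V_th/R_th and R_n = R_th.
Step 1 — V_th is the open-circuit voltage V_A - V_B (nothing connected across the terminals).
Nodal analysis, taking node 2 as the 0 V reference.
Source V1 fixes V_0 = 15 V.
KCL at each unknown node (sum of currents leaving = 0; resistances in Ω):
  Node 1: (V_1 - 15)/68000 + (V_1 - 0)/20000 + (V_1 - V_3)/200 = 0
  Node 3: (V_3 - 15)/18000 + (V_3 - 0)/82000 + (V_3 - V_1)/200 = 0
Collecting terms (coefficients in siemens):
  0.005065·V_1 - 0.005·V_3 = 0.0002206
  0.005068·V_3 - 0.005·V_1 = 0.0008333
Determinant D = (0.005065)(0.005068) - (-0.005)(-0.005) = 0.0000006667
V_1 = [(0.0002206)(0.005068) - (-0.005)(0.0008333)]/D = 7.927 V
V_3 = [(0.005065)(0.0008333) - (0.0002206)(-0.005)]/D = 7.985 V
V_th = V_1 - V_3 = 7.927 - 7.985 = -0.05846 V
Step 2 — R_th: zero the source — replace V1 by a short circuit (node 2 merges into node 0) — and find the resistance seen between A (node 1) and B (node 3).
Reduce the network between node 1 (A) and node 3 (B) by series/parallel combination:
  Rp1 = R1 ‖ R2 (parallel, both between nodes 0 and 1) = 1/(1/68000 + 1/20000) = 15450 Ω
  Rp2 = R3 ‖ R4 (parallel, both between nodes 0 and 3) = 1/(1/18000 + 1/82000) = 14760 Ω
  Rs1 = Rp1 + Rp2 (series, joined only at node 0) = 15450 + 14760 = 30210 Ω
  Rp3 = R5 ‖ Rs1 (parallel, both between nodes 1 and 3) = 1/(1/200 + 1/30210) = 198.7 Ω
R_th = 198.7 Ω
I_n = V_th/R_th = -0.05846/198.7 = -0.0002943 A, and R_n = R_th = 198.7 Ω

Final answer: I_n = -0.0002943 A, R_n = 198.7 Ω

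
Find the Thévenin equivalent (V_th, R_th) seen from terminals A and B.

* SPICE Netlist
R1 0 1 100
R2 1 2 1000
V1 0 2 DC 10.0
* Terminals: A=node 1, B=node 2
Step 1 — V_th is the open-circuit voltage V_A - V_B (nothing connected across the terminals).
Nodal analysis, taking node 2 as the 0 V reference.
Source V1 fixes V_0 = 10 V.
KCL at each unknown node (sum of currents leaving = 0; resistances in Ω):
  Node 1: (V_1 - 10)/100 + (V_1 - 0)/1000 = 0
Collecting terms: 0.011 × V_1 = 0.1  =>  V_1 = 9.091 V
V_th = V_1 - V_2 = 9.091 - 0 = 9.091 V
Step 2 — R_th: zero the source — replace V1 by a short circuit (node 2 merges into node 0) — and find the resistance seen between A (node 1) and B (node 0).
Reduce the network between node 1 (A) and node 0 (B) by series/parallel combination:
  Rp1 = R1 ‖ R2 (parallel, both between nodes 0 and 1) = 1/(1/100 + 1/1000) = 90.91 Ω
R_th = 90.91 Ω

Final answer: V_th = 9.091 V, R_th = 90.91 Ω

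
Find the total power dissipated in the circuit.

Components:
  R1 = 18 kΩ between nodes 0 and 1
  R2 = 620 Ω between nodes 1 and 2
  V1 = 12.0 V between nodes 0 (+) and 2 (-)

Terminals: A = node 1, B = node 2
Nodal analysis, taking node 2 as the 0 V reference.
Source V1 fixes V_0 = 12 V.
KCL at each unknown node (sum of currents leaving = 0; resistances in Ω):
  Node 1: (V_1 - 12)/18000 + (V_1 - 0)/620 = 0
Collecting terms: 0.001668 × V_1 = 0.0006667  =>  V_1 = 0.3996 V
Power in each resistor, P = (ΔV)²/R:
  P_R1 = (12 - 0.3996)²/18000 = 0.007476 W
  P_R2 = (0.3996 - 0)²/620 = 0.0002575 W
P_total = P_R1 + P_R2 = 0.007734 W

Final answer: 0.007734 W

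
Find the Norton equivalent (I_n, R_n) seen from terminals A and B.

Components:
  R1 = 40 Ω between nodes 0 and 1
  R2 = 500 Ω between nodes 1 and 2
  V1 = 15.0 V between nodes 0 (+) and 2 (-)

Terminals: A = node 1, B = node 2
Find the Thévenin equivalent first; then I_n = V_th/R_th and R_n = R_th.
Step 1 — V_th is the open-circuit voltage V_A - V_B (nothing connected across the terminals).
Nodal analysis, taking node 2 as the 0 V reference.
Source V1 fixes V_0 = 15 V.
KCL at each unknown node (sum of currents leaving = 0; resistances in Ω):
  Node 1: (V_1 - 15)/40 + (V_1 - 0)/500 = 0
Collecting terms: 0.027 × V_1 = 0.375  =>  V_1 = 13.89 V
V_th = V_1 - V_2 = 13.89 - 0 = 13.89 V
Step 2 — R_th: zero the source — replace V1 by a short circuit (node 2 merges into node 0) — and find the resistance seen between A (node 1) and B (node 0).
Reduce the network between node 1 (A) and node 0 (B) by series/parallel combination:
  Rp1 = R1 ‖ R2 (parallel, both between nodes 0 and 1) = 1/(1/40 + 1/500) = 37.04 Ω
R_th = 37.04 Ω
I_n = V_th/R_th = 13.89/37.04 = 0.375 A, and R_n = R_th = 37.04 Ω

Final answer: I_n = 0.375 A, R_n = 37.04 Ω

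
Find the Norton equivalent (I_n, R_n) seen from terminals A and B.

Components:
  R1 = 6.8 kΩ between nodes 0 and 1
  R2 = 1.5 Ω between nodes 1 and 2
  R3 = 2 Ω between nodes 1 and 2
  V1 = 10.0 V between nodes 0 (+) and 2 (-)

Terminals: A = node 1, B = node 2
Find the Thévenin equivalent first; then I_n = V_th/R_th and R_n = R_th.
Step 1 — V_th is the open-circuit voltage V_A - V_B (nothing connected across the terminals).
Nodal analysis, taking node 2 as the 0 V reference.
Source V1 fixes V_0 = 10 V.
KCL at each unknown node (sum of currents leaving = 0; resistances in Ω):
  Node 1: (V_1 - 10)/6800 + (V_1 - 0)/1.5 + (V_1 - 0)/2 = 0
Collecting terms: 1.167 × V_1 = 0.001471  =>  V_1 = 0.00126 V
V_th = V_1 - V_2 = 0.00126 - 0 = 0.00126 V
Step 2 — R_th: zero the source — replace V1 by a short circuit (node 2 merges into node 0) — and find the resistance seen between A (node 1) and B (node 0).
Reduce the network between node 1 (A) and node 0 (B) by series/parallel combination:
  Rp1 = R1 ‖ R2 ‖ R3 (parallel, all between nodes 0 and 1) = 1/(1/6800 + 1/1.5 + 1/2) = 0.857 Ω
R_th = 0.857 Ω
I_n = V_th/R_th = 0.00126/0.857 = 0.001471 A, and R_n = R_th = 0.857 Ω

Final answer: I_n = 0.001471 A, R_n = 0.857 Ω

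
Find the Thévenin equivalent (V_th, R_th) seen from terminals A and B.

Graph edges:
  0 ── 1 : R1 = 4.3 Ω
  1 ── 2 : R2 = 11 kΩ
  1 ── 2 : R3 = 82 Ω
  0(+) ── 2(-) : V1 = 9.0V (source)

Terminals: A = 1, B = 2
Step 1 — V_th is the open-circuit voltage V_A - V_B (nothing connected across the terminals).
Nodal analysis, taking node 2 as the 0 V reference.
Source V1 fixes V_0 = 9 V.
KCL at each unknown node (sum of currents leaving = 0; resistances in Ω):
  Node 1: (V_1 - 9)/4.3 + (V_1 - 0)/11000 + (V_1 - 0)/82 = 0
Collecting terms: 0.2448 × V_1 = 2.093  =>  V_1 = 8.548 V
V_th = V_1 - V_2 = 8.548 - 0 = 8.548 V
Step 2 — R_th: zero the source — replace V1 by a short circuit (node 2 merges into node 0) — and find the resistance seen between A (node 1) and B (node 0).
Reduce the network between node 1 (A) and node 0 (B) by series/parallel combination:
  Rp1 = R1 ‖ R2 ‖ R3 (parallel, all between nodes 0 and 1) = 1/(1/4.3 + 1/11000 + 1/82) = 4.084 Ω
R_th = 4.084 Ω

Final answer: V_th = 8.548 V, R_th = 4.084 Ω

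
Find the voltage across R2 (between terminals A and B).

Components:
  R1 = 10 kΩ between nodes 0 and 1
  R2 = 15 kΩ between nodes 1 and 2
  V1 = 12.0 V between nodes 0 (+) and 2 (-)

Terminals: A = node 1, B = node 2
R1 and R2 are in series across V1 (node 0 → node 1 → node 2), and the output A–B is taken across R2, so this is a voltage divider.
Series current: I = V1/(R1 + R2) = 12/(10000 + 15000) = 12/25000 = 0.00048 A
V_R2 = I × R2 = V1 × R2/(R1 + R2) = 12 × 15000/25000 = 7.2 V

Final answer: 7.2 V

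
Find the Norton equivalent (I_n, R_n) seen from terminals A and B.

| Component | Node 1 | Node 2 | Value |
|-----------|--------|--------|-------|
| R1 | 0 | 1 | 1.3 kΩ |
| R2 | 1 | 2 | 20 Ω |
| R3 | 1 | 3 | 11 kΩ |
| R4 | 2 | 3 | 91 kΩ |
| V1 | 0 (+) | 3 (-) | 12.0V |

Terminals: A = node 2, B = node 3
Find the Thévenin equivalent first; then I_n = V_th/R_th and R_n = R_th.
Step 1 — V_th is the open-circuit voltage V_A - V_B (nothing connected across the terminals).
Nodal analysis, taking node 3 as the 0 V reference.
Source V1 fixes V_0 = 12 V.
KCL at each unknown node (sum of currents leaving = 0; resistances in Ω):
  Node 1: (V_1 - 12)/1300 + (V_1 - V_2)/20 + (V_1 - 0)/11000 = 0
  Node 2: (V_2 - V_1)/20 + (V_2 - 0)/91000 = 0
Collecting terms (coefficients in siemens):
  0.05086·V_1 - 0.05·V_2 = 0.009231
  0.05001·V_2 - 0.05·V_1 = 0
Determinant D = (0.05086)(0.05001) - (-0.05)(-0.05) = 0.00004357
V_1 = [(0.009231)(0.05001) - (-0.05)(0)]/D = 10.6 V
V_2 = [(0.05086)(0) - (0.009231)(-0.05)]/D = 10.59 V
V_th = V_2 - V_3 = 10.59 - 0 = 10.59 V
Step 2 — R_th: zero the source — replace V1 by a short circuit (node 3 merges into node 0) — and find the resistance seen between A (node 2) and B (node 0).
Reduce the network between node 2 (A) and node 0 (B) by series/parallel combination:
  Rp1 = R1 ‖ R3 (parallel, both between nodes 0 and 1) = 1/(1/1300 + 1/11000) = 1163 Ω
  Rs1 = R2 + Rp1 (series, joined only at node 1) = 20 + 1163 = 1183 Ω
  Rp2 = R4 ‖ Rs1 (parallel, both between nodes 0 and 2) = 1/(1/91000 + 1/1183) = 1167 Ω
R_th = 1.167 kΩ
I_n = V_th/R_th = 10.59/1167 = 0.009075 A, and R_n = R_th = 1.167 kΩ

Final answer: I_n = 0.009075 A, R_n = 1.167 kΩ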